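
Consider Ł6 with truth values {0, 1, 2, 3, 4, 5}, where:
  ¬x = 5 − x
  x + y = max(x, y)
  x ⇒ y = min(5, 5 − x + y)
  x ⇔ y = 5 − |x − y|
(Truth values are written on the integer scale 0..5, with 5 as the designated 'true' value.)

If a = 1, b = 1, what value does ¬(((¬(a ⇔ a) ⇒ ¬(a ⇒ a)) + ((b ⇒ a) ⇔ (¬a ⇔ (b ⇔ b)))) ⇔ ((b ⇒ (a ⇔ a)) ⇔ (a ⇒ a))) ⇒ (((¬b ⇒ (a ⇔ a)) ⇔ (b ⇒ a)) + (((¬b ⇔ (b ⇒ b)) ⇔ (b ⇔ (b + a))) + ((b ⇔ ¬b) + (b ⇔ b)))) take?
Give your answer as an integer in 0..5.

5

a ⇔ a = 1 ⇔ 1 = 5
¬(a ⇔ a) = ¬5 = 0
a ⇒ a = 1 ⇒ 1 = 5
¬(a ⇒ a) = ¬5 = 0
¬(a ⇔ a) ⇒ ¬(a ⇒ a) = 0 ⇒ 0 = 5
b ⇒ a = 1 ⇒ 1 = 5
¬a = ¬1 = 4
b ⇔ b = 1 ⇔ 1 = 5
¬a ⇔ (b ⇔ b) = 4 ⇔ 5 = 4
(b ⇒ a) ⇔ (¬a ⇔ (b ⇔ b)) = 5 ⇔ 4 = 4
(¬(a ⇔ a) ⇒ ¬(a ⇒ a)) + ((b ⇒ a) ⇔ (¬a ⇔ (b ⇔ b))) = 5 + 4 = 5
a ⇔ a = 1 ⇔ 1 = 5
b ⇒ (a ⇔ a) = 1 ⇒ 5 = 5
a ⇒ a = 1 ⇒ 1 = 5
(b ⇒ (a ⇔ a)) ⇔ (a ⇒ a) = 5 ⇔ 5 = 5
((¬(a ⇔ a) ⇒ ¬(a ⇒ a)) + ((b ⇒ a) ⇔ (¬a ⇔ (b ⇔ b)))) ⇔ ((b ⇒ (a ⇔ a)) ⇔ (a ⇒ a)) = 5 ⇔ 5 = 5
¬(((¬(a ⇔ a) ⇒ ¬(a ⇒ a)) + ((b ⇒ a) ⇔ (¬a ⇔ (b ⇔ b)))) ⇔ ((b ⇒ (a ⇔ a)) ⇔ (a ⇒ a))) = ¬5 = 0
¬b = ¬1 = 4
a ⇔ a = 1 ⇔ 1 = 5
¬b ⇒ (a ⇔ a) = 4 ⇒ 5 = 5
b ⇒ a = 1 ⇒ 1 = 5
(¬b ⇒ (a ⇔ a)) ⇔ (b ⇒ a) = 5 ⇔ 5 = 5
¬b = ¬1 = 4
b ⇒ b = 1 ⇒ 1 = 5
¬b ⇔ (b ⇒ b) = 4 ⇔ 5 = 4
b + a = 1 + 1 = 1
b ⇔ (b + a) = 1 ⇔ 1 = 5
(¬b ⇔ (b ⇒ b)) ⇔ (b ⇔ (b + a)) = 4 ⇔ 5 = 4
¬b = ¬1 = 4
b ⇔ ¬b = 1 ⇔ 4 = 2
b ⇔ b = 1 ⇔ 1 = 5
(b ⇔ ¬b) + (b ⇔ b) = 2 + 5 = 5
((¬b ⇔ (b ⇒ b)) ⇔ (b ⇔ (b + a))) + ((b ⇔ ¬b) + (b ⇔ b)) = 4 + 5 = 5
((¬b ⇒ (a ⇔ a)) ⇔ (b ⇒ a)) + (((¬b ⇔ (b ⇒ b)) ⇔ (b ⇔ (b + a))) + ((b ⇔ ¬b) + (b ⇔ b))) = 5 + 5 = 5
¬(((¬(a ⇔ a) ⇒ ¬(a ⇒ a)) + ((b ⇒ a) ⇔ (¬a ⇔ (b ⇔ b)))) ⇔ ((b ⇒ (a ⇔ a)) ⇔ (a ⇒ a))) ⇒ (((¬b ⇒ (a ⇔ a)) ⇔ (b ⇒ a)) + (((¬b ⇔ (b ⇒ b)) ⇔ (b ⇔ (b + a))) + ((b ⇔ ¬b) + (b ⇔ b)))) = 0 ⇒ 5 = 5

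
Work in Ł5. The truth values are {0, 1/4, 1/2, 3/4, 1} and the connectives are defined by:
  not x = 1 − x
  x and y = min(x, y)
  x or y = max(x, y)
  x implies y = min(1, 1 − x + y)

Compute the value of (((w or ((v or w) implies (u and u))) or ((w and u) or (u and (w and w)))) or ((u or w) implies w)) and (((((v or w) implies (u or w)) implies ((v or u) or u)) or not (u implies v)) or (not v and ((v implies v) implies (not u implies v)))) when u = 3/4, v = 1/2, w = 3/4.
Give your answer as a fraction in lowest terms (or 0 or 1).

3/4

v or w = 1/2 or 3/4 = 3/4
u and u = 3/4 and 3/4 = 3/4
(v or w) implies (u and u) = 3/4 implies 3/4 = 1
w or ((v or w) implies (u and u)) = 3/4 or 1 = 1
w and u = 3/4 and 3/4 = 3/4
w and w = 3/4 and 3/4 = 3/4
u and (w and w) = 3/4 and 3/4 = 3/4
(w and u) or (u and (w and w)) = 3/4 or 3/4 = 3/4
(w or ((v or w) implies (u and u))) or ((w and u) or (u and (w and w))) = 1 or 3/4 = 1
u or w = 3/4 or 3/4 = 3/4
(u or w) implies w = 3/4 implies 3/4 = 1
((w or ((v or w) implies (u and u))) or ((w and u) or (u and (w and w)))) or ((u or w) implies w) = 1 or 1 = 1
v or w = 1/2 or 3/4 = 3/4
u or w = 3/4 or 3/4 = 3/4
(v or w) implies (u or w) = 3/4 implies 3/4 = 1
v or u = 1/2 or 3/4 = 3/4
(v or u) or u = 3/4 or 3/4 = 3/4
((v or w) implies (u or w)) implies ((v or u) or u) = 1 implies 3/4 = 3/4
u implies v = 3/4 implies 1/2 = 3/4
not (u implies v) = not 3/4 = 1/4
(((v or w) implies (u or w)) implies ((v or u) or u)) or not (u implies v) = 3/4 or 1/4 = 3/4
not v = not 1/2 = 1/2
v implies v = 1/2 implies 1/2 = 1
not u = not 3/4 = 1/4
not u implies v = 1/4 implies 1/2 = 1
(v implies v) implies (not u implies v) = 1 implies 1 = 1
not v and ((v implies v) implies (not u implies v)) = 1/2 and 1 = 1/2
((((v or w) implies (u or w)) implies ((v or u) or u)) or not (u implies v)) or (not v and ((v implies v) implies (not u implies v))) = 3/4 or 1/2 = 3/4
(((w or ((v or w) implies (u and u))) or ((w and u) or (u and (w and w)))) or ((u or w) implies w)) and (((((v or w) implies (u or w)) implies ((v or u) or u)) or not (u implies v)) or (not v and ((v implies v) implies (not u implies v)))) = 1 and 3/4 = 3/4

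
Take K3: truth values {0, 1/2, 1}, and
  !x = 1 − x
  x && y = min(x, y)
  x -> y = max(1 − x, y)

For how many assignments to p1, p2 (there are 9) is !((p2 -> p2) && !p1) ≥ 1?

3

p1 = 0, p2 = 0 ↦ 0  <
p1 = 0, p2 = 1/2 ↦ 1/2  <
p1 = 0, p2 = 1 ↦ 0  <
p1 = 1/2, p2 = 0 ↦ 1/2  <
p1 = 1/2, p2 = 1/2 ↦ 1/2  <
p1 = 1/2, p2 = 1 ↦ 1/2  <
p1 = 1, p2 = 0 ↦ 1  ≥
p1 = 1, p2 = 1/2 ↦ 1  ≥
p1 = 1, p2 = 1 ↦ 1  ≥
So 3 of the 9 assignments meet the threshold.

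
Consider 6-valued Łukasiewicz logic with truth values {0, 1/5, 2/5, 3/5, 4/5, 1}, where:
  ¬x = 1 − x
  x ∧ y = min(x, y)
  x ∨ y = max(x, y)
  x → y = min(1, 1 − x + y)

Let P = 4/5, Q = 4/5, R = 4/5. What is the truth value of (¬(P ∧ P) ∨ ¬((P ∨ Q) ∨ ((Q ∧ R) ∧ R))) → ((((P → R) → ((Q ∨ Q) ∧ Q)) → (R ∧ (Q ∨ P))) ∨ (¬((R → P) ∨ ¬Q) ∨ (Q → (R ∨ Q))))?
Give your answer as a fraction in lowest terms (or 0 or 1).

1

P ∧ P = 4/5 ∧ 4/5 = 4/5
¬(P ∧ P) = ¬4/5 = 1/5
P ∨ Q = 4/5 ∨ 4/5 = 4/5
Q ∧ R = 4/5 ∧ 4/5 = 4/5
(Q ∧ R) ∧ R = 4/5 ∧ 4/5 = 4/5
(P ∨ Q) ∨ ((Q ∧ R) ∧ R) = 4/5 ∨ 4/5 = 4/5
¬((P ∨ Q) ∨ ((Q ∧ R) ∧ R)) = ¬4/5 = 1/5
¬(P ∧ P) ∨ ¬((P ∨ Q) ∨ ((Q ∧ R) ∧ R)) = 1/5 ∨ 1/5 = 1/5
P → R = 4/5 → 4/5 = 1
Q ∨ Q = 4/5 ∨ 4/5 = 4/5
(Q ∨ Q) ∧ Q = 4/5 ∧ 4/5 = 4/5
(P → R) → ((Q ∨ Q) ∧ Q) = 1 → 4/5 = 4/5
Q ∨ P = 4/5 ∨ 4/5 = 4/5
R ∧ (Q ∨ P) = 4/5 ∧ 4/5 = 4/5
((P → R) → ((Q ∨ Q) ∧ Q)) → (R ∧ (Q ∨ P)) = 4/5 → 4/5 = 1
R → P = 4/5 → 4/5 = 1
¬Q = ¬4/5 = 1/5
(R → P) ∨ ¬Q = 1 ∨ 1/5 = 1
¬((R → P) ∨ ¬Q) = ¬1 = 0
R ∨ Q = 4/5 ∨ 4/5 = 4/5
Q → (R ∨ Q) = 4/5 → 4/5 = 1
¬((R → P) ∨ ¬Q) ∨ (Q → (R ∨ Q)) = 0 ∨ 1 = 1
(((P → R) → ((Q ∨ Q) ∧ Q)) → (R ∧ (Q ∨ P))) ∨ (¬((R → P) ∨ ¬Q) ∨ (Q → (R ∨ Q))) = 1 ∨ 1 = 1
(¬(P ∧ P) ∨ ¬((P ∨ Q) ∨ ((Q ∧ R) ∧ R))) → ((((P → R) → ((Q ∨ Q) ∧ Q)) → (R ∧ (Q ∨ P))) ∨ (¬((R → P) ∨ ¬Q) ∨ (Q → (R ∨ Q)))) = 1/5 → 1 = 1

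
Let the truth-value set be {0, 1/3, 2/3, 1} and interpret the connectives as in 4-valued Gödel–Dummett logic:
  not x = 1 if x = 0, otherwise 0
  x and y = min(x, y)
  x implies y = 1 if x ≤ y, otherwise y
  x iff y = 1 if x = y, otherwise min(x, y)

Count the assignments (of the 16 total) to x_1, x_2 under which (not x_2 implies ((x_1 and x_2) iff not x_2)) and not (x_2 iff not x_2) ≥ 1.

12

x_1 = 0, x_2 = 0 ↦ 0  <
x_1 = 0, x_2 = 1/3 ↦ 1  ≥
x_1 = 0, x_2 = 2/3 ↦ 1  ≥
x_1 = 0, x_2 = 1 ↦ 1  ≥
x_1 = 1/3, x_2 = 0 ↦ 0  <
x_1 = 1/3, x_2 = 1/3 ↦ 1  ≥
x_1 = 1/3, x_2 = 2/3 ↦ 1  ≥
x_1 = 1/3, x_2 = 1 ↦ 1  ≥
x_1 = 2/3, x_2 = 0 ↦ 0  <
x_1 = 2/3, x_2 = 1/3 ↦ 1  ≥
x_1 = 2/3, x_2 = 2/3 ↦ 1  ≥
x_1 = 2/3, x_2 = 1 ↦ 1  ≥
x_1 = 1, x_2 = 0 ↦ 0  <
x_1 = 1, x_2 = 1/3 ↦ 1  ≥
x_1 = 1, x_2 = 2/3 ↦ 1  ≥
x_1 = 1, x_2 = 1 ↦ 1  ≥
So 12 of the 16 assignments meet the threshold.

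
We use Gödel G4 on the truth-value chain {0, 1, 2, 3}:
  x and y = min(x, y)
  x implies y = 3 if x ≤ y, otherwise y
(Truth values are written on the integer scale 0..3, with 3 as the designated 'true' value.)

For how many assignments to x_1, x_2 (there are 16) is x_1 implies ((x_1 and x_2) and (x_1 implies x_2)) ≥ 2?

x_1 = 0, x_2 = 0 ↦ 3  ≥
x_1 = 0, x_2 = 1 ↦ 3  ≥
x_1 = 0, x_2 = 2 ↦ 3  ≥
x_1 = 0, x_2 = 3 ↦ 3  ≥
x_1 = 1, x_2 = 0 ↦ 0  <
x_1 = 1, x_2 = 1 ↦ 3  ≥
x_1 = 1, x_2 = 2 ↦ 3  ≥
x_1 = 1, x_2 = 3 ↦ 3  ≥
x_1 = 2, x_2 = 0 ↦ 0  <
x_1 = 2, x_2 = 1 ↦ 1  <
x_1 = 2, x_2 = 2 ↦ 3  ≥
x_1 = 2, x_2 = 3 ↦ 3  ≥
x_1 = 3, x_2 = 0 ↦ 0  <
x_1 = 3, x_2 = 1 ↦ 1  <
x_1 = 3, x_2 = 2 ↦ 2  ≥
x_1 = 3, x_2 = 3 ↦ 3  ≥
So 11 of the 16 assignments meet the threshold.

11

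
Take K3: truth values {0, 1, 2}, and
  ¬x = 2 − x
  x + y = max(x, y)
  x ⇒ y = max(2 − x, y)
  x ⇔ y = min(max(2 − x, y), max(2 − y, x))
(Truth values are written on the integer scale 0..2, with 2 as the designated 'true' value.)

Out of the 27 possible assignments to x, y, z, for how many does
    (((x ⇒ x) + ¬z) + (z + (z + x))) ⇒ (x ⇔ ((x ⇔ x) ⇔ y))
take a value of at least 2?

value 2: 6 assignments (counts)
value 1: 15 assignments
value 0: 6 assignments
So 6 of the 27 assignments meet the threshold.

6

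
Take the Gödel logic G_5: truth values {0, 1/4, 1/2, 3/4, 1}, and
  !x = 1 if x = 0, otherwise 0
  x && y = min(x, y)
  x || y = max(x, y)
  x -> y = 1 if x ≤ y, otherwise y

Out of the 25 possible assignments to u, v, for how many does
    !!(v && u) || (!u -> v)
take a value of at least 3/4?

22

value 1: 21 assignments (counts)
value 3/4: 1 assignment (counts)
value 1/2: 1 assignment
value 1/4: 1 assignment
value 0: 1 assignment
So 22 of the 25 assignments meet the threshold.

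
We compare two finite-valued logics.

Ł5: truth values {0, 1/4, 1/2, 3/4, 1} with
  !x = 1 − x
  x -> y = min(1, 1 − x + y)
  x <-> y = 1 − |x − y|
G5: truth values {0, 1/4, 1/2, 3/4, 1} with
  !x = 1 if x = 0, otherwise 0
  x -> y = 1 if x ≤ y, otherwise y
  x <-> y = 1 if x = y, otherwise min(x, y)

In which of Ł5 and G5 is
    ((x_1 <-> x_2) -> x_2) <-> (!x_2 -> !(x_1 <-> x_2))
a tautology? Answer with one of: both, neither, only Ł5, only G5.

only Ł5

In Ł5: every assignment gives 1 — tautology.
In G5: at x_1 = 1/4, x_2 = 1/4 the value is 1/4 — not a tautology.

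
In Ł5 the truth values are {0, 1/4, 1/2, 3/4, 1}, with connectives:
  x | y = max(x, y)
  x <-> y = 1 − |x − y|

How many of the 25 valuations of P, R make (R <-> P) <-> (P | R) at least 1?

value 1: 5 assignments (counts)
value 3/4: 7 assignments
value 1/2: 7 assignments
value 1/4: 3 assignments
value 0: 3 assignments
So 5 of the 25 assignments meet the threshold.

5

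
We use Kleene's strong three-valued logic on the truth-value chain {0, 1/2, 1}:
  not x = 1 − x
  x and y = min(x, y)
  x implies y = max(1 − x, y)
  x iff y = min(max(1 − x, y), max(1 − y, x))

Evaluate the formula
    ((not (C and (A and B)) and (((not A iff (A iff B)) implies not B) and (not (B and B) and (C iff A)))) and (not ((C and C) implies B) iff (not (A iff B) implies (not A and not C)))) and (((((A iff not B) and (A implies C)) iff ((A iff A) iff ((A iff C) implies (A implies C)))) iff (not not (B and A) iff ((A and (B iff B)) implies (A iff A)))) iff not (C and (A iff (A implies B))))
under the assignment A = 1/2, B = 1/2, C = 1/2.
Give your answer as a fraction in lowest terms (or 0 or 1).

1/2

A and B = 1/2 and 1/2 = 1/2
C and (A and B) = 1/2 and 1/2 = 1/2
not (C and (A and B)) = not 1/2 = 1/2
not A = not 1/2 = 1/2
A iff B = 1/2 iff 1/2 = 1/2
not A iff (A iff B) = 1/2 iff 1/2 = 1/2
not B = not 1/2 = 1/2
(not A iff (A iff B)) implies not B = 1/2 implies 1/2 = 1/2
B and B = 1/2 and 1/2 = 1/2
not (B and B) = not 1/2 = 1/2
C iff A = 1/2 iff 1/2 = 1/2
not (B and B) and (C iff A) = 1/2 and 1/2 = 1/2
((not A iff (A iff B)) implies not B) and (not (B and B) and (C iff A)) = 1/2 and 1/2 = 1/2
not (C and (A and B)) and (((not A iff (A iff B)) implies not B) and (not (B and B) and (C iff A))) = 1/2 and 1/2 = 1/2
C and C = 1/2 and 1/2 = 1/2
(C and C) implies B = 1/2 implies 1/2 = 1/2
not ((C and C) implies B) = not 1/2 = 1/2
A iff B = 1/2 iff 1/2 = 1/2
not (A iff B) = not 1/2 = 1/2
not A = not 1/2 = 1/2
not C = not 1/2 = 1/2
not A and not C = 1/2 and 1/2 = 1/2
not (A iff B) implies (not A and not C) = 1/2 implies 1/2 = 1/2
not ((C and C) implies B) iff (not (A iff B) implies (not A and not C)) = 1/2 iff 1/2 = 1/2
(not (C and (A and B)) and (((not A iff (A iff B)) implies not B) and (not (B and B) and (C iff A)))) and (not ((C and C) implies B) iff (not (A iff B) implies (not A and not C))) = 1/2 and 1/2 = 1/2
not B = not 1/2 = 1/2
A iff not B = 1/2 iff 1/2 = 1/2
A implies C = 1/2 implies 1/2 = 1/2
(A iff not B) and (A implies C) = 1/2 and 1/2 = 1/2
A iff A = 1/2 iff 1/2 = 1/2
A iff C = 1/2 iff 1/2 = 1/2
A implies C = 1/2 implies 1/2 = 1/2
(A iff C) implies (A implies C) = 1/2 implies 1/2 = 1/2
(A iff A) iff ((A iff C) implies (A implies C)) = 1/2 iff 1/2 = 1/2
((A iff not B) and (A implies C)) iff ((A iff A) iff ((A iff C) implies (A implies C))) = 1/2 iff 1/2 = 1/2
B and A = 1/2 and 1/2 = 1/2
not (B and A) = not 1/2 = 1/2
not not (B and A) = not 1/2 = 1/2
B iff B = 1/2 iff 1/2 = 1/2
A and (B iff B) = 1/2 and 1/2 = 1/2
A iff A = 1/2 iff 1/2 = 1/2
(A and (B iff B)) implies (A iff A) = 1/2 implies 1/2 = 1/2
not not (B and A) iff ((A and (B iff B)) implies (A iff A)) = 1/2 iff 1/2 = 1/2
(((A iff not B) and (A implies C)) iff ((A iff A) iff ((A iff C) implies (A implies C)))) iff (not not (B and A) iff ((A and (B iff B)) implies (A iff A))) = 1/2 iff 1/2 = 1/2
A implies B = 1/2 implies 1/2 = 1/2
A iff (A implies B) = 1/2 iff 1/2 = 1/2
C and (A iff (A implies B)) = 1/2 and 1/2 = 1/2
not (C and (A iff (A implies B))) = not 1/2 = 1/2
((((A iff not B) and (A implies C)) iff ((A iff A) iff ((A iff C) implies (A implies C)))) iff (not not (B and A) iff ((A and (B iff B)) implies (A iff A)))) iff not (C and (A iff (A implies B))) = 1/2 iff 1/2 = 1/2
((not (C and (A and B)) and (((not A iff (A iff B)) implies not B) and (not (B and B) and (C iff A)))) and (not ((C and C) implies B) iff (not (A iff B) implies (not A and not C)))) and (((((A iff not B) and (A implies C)) iff ((A iff A) iff ((A iff C) implies (A implies C)))) iff (not not (B and A) iff ((A and (B iff B)) implies (A iff A)))) iff not (C and (A iff (A implies B)))) = 1/2 and 1/2 = 1/2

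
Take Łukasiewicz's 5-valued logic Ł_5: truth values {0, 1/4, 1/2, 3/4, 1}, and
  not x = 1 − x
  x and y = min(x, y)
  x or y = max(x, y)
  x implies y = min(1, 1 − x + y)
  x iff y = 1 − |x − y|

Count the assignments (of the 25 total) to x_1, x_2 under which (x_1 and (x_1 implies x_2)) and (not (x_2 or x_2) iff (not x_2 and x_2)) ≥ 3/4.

value 1: 1 assignment (counts)
value 3/4: 4 assignments (counts)
value 1/2: 6 assignments
value 1/4: 5 assignments
value 0: 9 assignments
So 5 of the 25 assignments meet the threshold.

5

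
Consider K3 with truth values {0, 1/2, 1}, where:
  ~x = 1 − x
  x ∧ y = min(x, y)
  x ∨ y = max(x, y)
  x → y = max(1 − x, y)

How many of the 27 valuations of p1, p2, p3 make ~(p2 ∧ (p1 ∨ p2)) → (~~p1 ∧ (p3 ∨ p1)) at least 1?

15

value 1: 15 assignments (counts)
value 1/2: 9 assignments
value 0: 3 assignments
So 15 of the 27 assignments meet the threshold.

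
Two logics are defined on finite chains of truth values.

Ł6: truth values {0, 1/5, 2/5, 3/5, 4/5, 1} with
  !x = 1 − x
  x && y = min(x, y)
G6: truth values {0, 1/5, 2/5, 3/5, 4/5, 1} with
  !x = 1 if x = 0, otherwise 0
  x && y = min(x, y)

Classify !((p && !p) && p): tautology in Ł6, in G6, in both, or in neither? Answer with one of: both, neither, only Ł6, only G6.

only G6

In Ł6: at p = 1/5 the value is 4/5 — not a tautology.
In G6: every assignment gives 1 — tautology.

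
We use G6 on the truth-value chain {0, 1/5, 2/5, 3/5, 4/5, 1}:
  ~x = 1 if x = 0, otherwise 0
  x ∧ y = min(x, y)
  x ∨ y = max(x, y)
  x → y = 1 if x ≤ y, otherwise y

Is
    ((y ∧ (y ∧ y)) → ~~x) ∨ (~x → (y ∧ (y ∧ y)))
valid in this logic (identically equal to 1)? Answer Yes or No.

Counterexample: take x = 0, y = 1/5.
y ∧ y = 1/5 ∧ 1/5 = 1/5
y ∧ (y ∧ y) = 1/5 ∧ 1/5 = 1/5
~x = ~0 = 1
~~x = ~1 = 0
(y ∧ (y ∧ y)) → ~~x = 1/5 → 0 = 0
~x = ~0 = 1
y ∧ y = 1/5 ∧ 1/5 = 1/5
y ∧ (y ∧ y) = 1/5 ∧ 1/5 = 1/5
~x → (y ∧ (y ∧ y)) = 1 → 1/5 = 1/5
((y ∧ (y ∧ y)) → ~~x) ∨ (~x → (y ∧ (y ∧ y))) = 0 ∨ 1/5 = 1/5
This gives 1/5 ≠ 1.

No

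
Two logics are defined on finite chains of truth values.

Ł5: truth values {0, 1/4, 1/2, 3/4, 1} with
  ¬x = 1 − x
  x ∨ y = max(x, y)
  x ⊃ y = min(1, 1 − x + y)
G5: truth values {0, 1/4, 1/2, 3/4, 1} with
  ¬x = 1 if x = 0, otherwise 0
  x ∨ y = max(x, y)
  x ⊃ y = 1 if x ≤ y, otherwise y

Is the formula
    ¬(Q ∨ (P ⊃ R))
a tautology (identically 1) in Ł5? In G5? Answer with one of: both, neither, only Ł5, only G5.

neither

In Ł5: at P = 0, Q = 0, R = 0 the value is 0 — not a tautology.
In G5: at P = 0, Q = 0, R = 0 the value is 0 — not a tautology.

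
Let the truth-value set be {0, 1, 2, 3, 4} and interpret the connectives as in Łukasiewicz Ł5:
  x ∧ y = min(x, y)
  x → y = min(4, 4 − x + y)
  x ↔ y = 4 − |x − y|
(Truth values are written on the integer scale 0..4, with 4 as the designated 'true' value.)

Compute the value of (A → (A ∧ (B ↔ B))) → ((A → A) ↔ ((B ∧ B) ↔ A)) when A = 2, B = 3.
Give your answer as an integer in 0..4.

B ↔ B = 3 ↔ 3 = 4
A ∧ (B ↔ B) = 2 ∧ 4 = 2
A → (A ∧ (B ↔ B)) = 2 → 2 = 4
A → A = 2 → 2 = 4
B ∧ B = 3 ∧ 3 = 3
(B ∧ B) ↔ A = 3 ↔ 2 = 3
(A → A) ↔ ((B ∧ B) ↔ A) = 4 ↔ 3 = 3
(A → (A ∧ (B ↔ B))) → ((A → A) ↔ ((B ∧ B) ↔ A)) = 4 → 3 = 3

3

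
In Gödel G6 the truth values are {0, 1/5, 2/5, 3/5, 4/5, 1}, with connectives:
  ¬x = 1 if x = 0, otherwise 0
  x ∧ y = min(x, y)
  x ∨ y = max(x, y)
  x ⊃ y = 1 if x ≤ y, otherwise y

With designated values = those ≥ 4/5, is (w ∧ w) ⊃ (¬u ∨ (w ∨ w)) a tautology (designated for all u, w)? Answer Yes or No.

Yes

At u = 1/5, w = 4/5, for instance:
w ∧ w = 4/5 ∧ 4/5 = 4/5
¬u = ¬1/5 = 0
w ∨ w = 4/5 ∨ 4/5 = 4/5
¬u ∨ (w ∨ w) = 0 ∨ 4/5 = 4/5
(w ∧ w) ⊃ (¬u ∨ (w ∨ w)) = 4/5 ⊃ 4/5 = 1
and checking the remaining 35 assignments likewise gives ≥ 4/5 in every case.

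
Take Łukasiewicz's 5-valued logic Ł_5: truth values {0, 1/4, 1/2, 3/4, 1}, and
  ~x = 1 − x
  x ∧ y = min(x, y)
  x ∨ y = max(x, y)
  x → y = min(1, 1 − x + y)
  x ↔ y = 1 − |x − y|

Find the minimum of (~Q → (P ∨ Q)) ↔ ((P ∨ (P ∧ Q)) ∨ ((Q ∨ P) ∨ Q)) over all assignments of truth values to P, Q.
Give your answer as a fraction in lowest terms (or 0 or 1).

Take P = 0, Q = 1/2:
~Q = ~1/2 = 1/2
P ∨ Q = 0 ∨ 1/2 = 1/2
~Q → (P ∨ Q) = 1/2 → 1/2 = 1
P ∧ Q = 0 ∧ 1/2 = 0
P ∨ (P ∧ Q) = 0 ∨ 0 = 0
Q ∨ P = 1/2 ∨ 0 = 1/2
(Q ∨ P) ∨ Q = 1/2 ∨ 1/2 = 1/2
(P ∨ (P ∧ Q)) ∨ ((Q ∨ P) ∨ Q) = 0 ∨ 1/2 = 1/2
(~Q → (P ∨ Q)) ↔ ((P ∨ (P ∧ Q)) ∨ ((Q ∨ P) ∨ Q)) = 1 ↔ 1/2 = 1/2
No assignment yields a value below 1/2, so this is the minimum.

1/2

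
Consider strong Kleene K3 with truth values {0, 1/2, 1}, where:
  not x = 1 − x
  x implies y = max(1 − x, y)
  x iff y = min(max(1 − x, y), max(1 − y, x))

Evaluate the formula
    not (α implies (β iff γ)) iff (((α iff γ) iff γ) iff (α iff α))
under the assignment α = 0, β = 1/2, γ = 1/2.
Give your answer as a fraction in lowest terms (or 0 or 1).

β iff γ = 1/2 iff 1/2 = 1/2
α implies (β iff γ) = 0 implies 1/2 = 1
not (α implies (β iff γ)) = not 1 = 0
α iff γ = 0 iff 1/2 = 1/2
(α iff γ) iff γ = 1/2 iff 1/2 = 1/2
α iff α = 0 iff 0 = 1
((α iff γ) iff γ) iff (α iff α) = 1/2 iff 1 = 1/2
not (α implies (β iff γ)) iff (((α iff γ) iff γ) iff (α iff α)) = 0 iff 1/2 = 1/2

1/2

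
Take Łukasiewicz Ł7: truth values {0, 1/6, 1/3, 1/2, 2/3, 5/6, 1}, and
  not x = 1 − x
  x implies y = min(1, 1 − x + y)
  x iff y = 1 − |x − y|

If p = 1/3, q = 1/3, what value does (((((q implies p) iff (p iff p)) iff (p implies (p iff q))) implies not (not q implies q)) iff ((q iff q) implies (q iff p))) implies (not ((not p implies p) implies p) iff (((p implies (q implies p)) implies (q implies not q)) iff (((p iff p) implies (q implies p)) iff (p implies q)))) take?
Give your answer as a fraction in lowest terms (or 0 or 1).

q implies p = 1/3 implies 1/3 = 1
p iff p = 1/3 iff 1/3 = 1
(q implies p) iff (p iff p) = 1 iff 1 = 1
p iff q = 1/3 iff 1/3 = 1
p implies (p iff q) = 1/3 implies 1 = 1
((q implies p) iff (p iff p)) iff (p implies (p iff q)) = 1 iff 1 = 1
not q = not 1/3 = 2/3
not q implies q = 2/3 implies 1/3 = 2/3
not (not q implies q) = not 2/3 = 1/3
(((q implies p) iff (p iff p)) iff (p implies (p iff q))) implies not (not q implies q) = 1 implies 1/3 = 1/3
q iff q = 1/3 iff 1/3 = 1
q iff p = 1/3 iff 1/3 = 1
(q iff q) implies (q iff p) = 1 implies 1 = 1
((((q implies p) iff (p iff p)) iff (p implies (p iff q))) implies not (not q implies q)) iff ((q iff q) implies (q iff p)) = 1/3 iff 1 = 1/3
not p = not 1/3 = 2/3
not p implies p = 2/3 implies 1/3 = 2/3
(not p implies p) implies p = 2/3 implies 1/3 = 2/3
not ((not p implies p) implies p) = not 2/3 = 1/3
q implies p = 1/3 implies 1/3 = 1
p implies (q implies p) = 1/3 implies 1 = 1
not q = not 1/3 = 2/3
q implies not q = 1/3 implies 2/3 = 1
(p implies (q implies p)) implies (q implies not q) = 1 implies 1 = 1
p iff p = 1/3 iff 1/3 = 1
q implies p = 1/3 implies 1/3 = 1
(p iff p) implies (q implies p) = 1 implies 1 = 1
p implies q = 1/3 implies 1/3 = 1
((p iff p) implies (q implies p)) iff (p implies q) = 1 iff 1 = 1
((p implies (q implies p)) implies (q implies not q)) iff (((p iff p) implies (q implies p)) iff (p implies q)) = 1 iff 1 = 1
not ((not p implies p) implies p) iff (((p implies (q implies p)) implies (q implies not q)) iff (((p iff p) implies (q implies p)) iff (p implies q))) = 1/3 iff 1 = 1/3
(((((q implies p) iff (p iff p)) iff (p implies (p iff q))) implies not (not q implies q)) iff ((q iff q) implies (q iff p))) implies (not ((not p implies p) implies p) iff (((p implies (q implies p)) implies (q implies not q)) iff (((p iff p) implies (q implies p)) iff (p implies q)))) = 1/3 implies 1/3 = 1

1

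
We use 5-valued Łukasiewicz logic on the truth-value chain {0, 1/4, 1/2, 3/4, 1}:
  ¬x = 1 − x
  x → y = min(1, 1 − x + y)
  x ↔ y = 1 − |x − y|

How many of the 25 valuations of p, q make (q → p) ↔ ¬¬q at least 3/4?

8

value 1: 3 assignments (counts)
value 3/4: 5 assignments (counts)
value 1/2: 6 assignments
value 1/4: 5 assignments
value 0: 6 assignments
So 8 of the 25 assignments meet the threshold.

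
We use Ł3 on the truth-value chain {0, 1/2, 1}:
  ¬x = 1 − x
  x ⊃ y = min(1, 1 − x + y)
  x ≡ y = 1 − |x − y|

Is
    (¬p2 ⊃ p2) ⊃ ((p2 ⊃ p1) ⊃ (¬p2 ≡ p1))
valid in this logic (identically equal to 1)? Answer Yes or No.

Counterexample: take p1 = 1, p2 = 1/2.
¬p2 = ¬1/2 = 1/2
¬p2 ⊃ p2 = 1/2 ⊃ 1/2 = 1
p2 ⊃ p1 = 1/2 ⊃ 1 = 1
¬p2 = ¬1/2 = 1/2
¬p2 ≡ p1 = 1/2 ≡ 1 = 1/2
(p2 ⊃ p1) ⊃ (¬p2 ≡ p1) = 1 ⊃ 1/2 = 1/2
(¬p2 ⊃ p2) ⊃ ((p2 ⊃ p1) ⊃ (¬p2 ≡ p1)) = 1 ⊃ 1/2 = 1/2
This gives 1/2 ≠ 1.

No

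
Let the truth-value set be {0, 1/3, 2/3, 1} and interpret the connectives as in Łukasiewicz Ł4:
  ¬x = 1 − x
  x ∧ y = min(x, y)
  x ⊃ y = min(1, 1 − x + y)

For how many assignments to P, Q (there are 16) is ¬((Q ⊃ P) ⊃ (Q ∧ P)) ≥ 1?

P = 0, Q = 0 ↦ 1  ≥
P = 0, Q = 1/3 ↦ 2/3  <
P = 0, Q = 2/3 ↦ 1/3  <
P = 0, Q = 1 ↦ 0  <
P = 1/3, Q = 0 ↦ 1  ≥
P = 1/3, Q = 1/3 ↦ 2/3  <
P = 1/3, Q = 2/3 ↦ 1/3  <
P = 1/3, Q = 1 ↦ 0  <
P = 2/3, Q = 0 ↦ 1  ≥
P = 2/3, Q = 1/3 ↦ 2/3  <
P = 2/3, Q = 2/3 ↦ 1/3  <
P = 2/3, Q = 1 ↦ 0  <
P = 1, Q = 0 ↦ 1  ≥
P = 1, Q = 1/3 ↦ 2/3  <
P = 1, Q = 2/3 ↦ 1/3  <
P = 1, Q = 1 ↦ 0  <
So 4 of the 16 assignments meet the threshold.

4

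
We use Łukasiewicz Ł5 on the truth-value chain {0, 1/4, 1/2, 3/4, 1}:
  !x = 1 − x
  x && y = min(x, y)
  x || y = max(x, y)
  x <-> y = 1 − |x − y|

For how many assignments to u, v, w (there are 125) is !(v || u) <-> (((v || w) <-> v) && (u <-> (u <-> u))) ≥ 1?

value 1: 25 assignments (counts)
value 3/4: 28 assignments
value 1/2: 37 assignments
value 1/4: 15 assignments
value 0: 20 assignments
So 25 of the 125 assignments meet the threshold.

25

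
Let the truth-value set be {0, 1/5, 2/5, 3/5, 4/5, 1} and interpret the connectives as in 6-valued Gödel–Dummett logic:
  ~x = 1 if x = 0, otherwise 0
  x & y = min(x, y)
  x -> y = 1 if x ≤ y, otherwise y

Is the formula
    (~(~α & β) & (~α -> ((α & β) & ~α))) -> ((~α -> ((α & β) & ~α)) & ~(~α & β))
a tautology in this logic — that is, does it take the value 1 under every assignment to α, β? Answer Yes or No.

Yes

At α = 3/5, β = 2/5, for instance:
~α = ~3/5 = 0
~α & β = 0 & 2/5 = 0
~(~α & β) = ~0 = 1
~α = ~3/5 = 0
α & β = 3/5 & 2/5 = 2/5
~α = ~3/5 = 0
(α & β) & ~α = 2/5 & 0 = 0
~α -> ((α & β) & ~α) = 0 -> 0 = 1
~(~α & β) & (~α -> ((α & β) & ~α)) = 1 & 1 = 1
(~α -> ((α & β) & ~α)) & ~(~α & β) = 1 & 1 = 1
(~(~α & β) & (~α -> ((α & β) & ~α))) -> ((~α -> ((α & β) & ~α)) & ~(~α & β)) = 1 -> 1 = 1
and checking the remaining 35 assignments likewise gives ≥ 1 in every case.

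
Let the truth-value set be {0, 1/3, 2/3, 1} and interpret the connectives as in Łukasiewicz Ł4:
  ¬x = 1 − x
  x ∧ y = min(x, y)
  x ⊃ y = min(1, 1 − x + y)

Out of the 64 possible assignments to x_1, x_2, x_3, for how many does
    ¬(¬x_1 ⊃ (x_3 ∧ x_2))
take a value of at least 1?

value 1: 7 assignments (counts)
value 2/3: 12 assignments
value 1/3: 15 assignments
value 0: 30 assignments
So 7 of the 64 assignments meet the threshold.

7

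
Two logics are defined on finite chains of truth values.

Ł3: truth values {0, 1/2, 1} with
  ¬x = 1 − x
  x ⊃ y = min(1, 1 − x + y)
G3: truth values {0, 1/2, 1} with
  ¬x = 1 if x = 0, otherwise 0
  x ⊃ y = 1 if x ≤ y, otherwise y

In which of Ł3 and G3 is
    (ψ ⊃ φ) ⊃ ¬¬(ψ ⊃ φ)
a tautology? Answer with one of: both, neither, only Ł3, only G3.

In Ł3: every assignment gives 1 — tautology.
In G3: every assignment gives 1 — tautology.

both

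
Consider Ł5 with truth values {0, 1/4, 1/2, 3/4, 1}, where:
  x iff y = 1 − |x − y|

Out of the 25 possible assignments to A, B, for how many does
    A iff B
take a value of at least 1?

5

value 1: 5 assignments (counts)
value 3/4: 8 assignments
value 1/2: 6 assignments
value 1/4: 4 assignments
value 0: 2 assignments
So 5 of the 25 assignments meet the threshold.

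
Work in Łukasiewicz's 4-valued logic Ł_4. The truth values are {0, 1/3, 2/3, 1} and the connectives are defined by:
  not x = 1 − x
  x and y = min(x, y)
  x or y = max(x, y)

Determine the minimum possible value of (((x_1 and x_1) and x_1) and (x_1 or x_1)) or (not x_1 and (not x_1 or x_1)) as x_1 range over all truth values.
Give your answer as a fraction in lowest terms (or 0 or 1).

2/3

Take x_1 = 1/3:
x_1 and x_1 = 1/3 and 1/3 = 1/3
(x_1 and x_1) and x_1 = 1/3 and 1/3 = 1/3
x_1 or x_1 = 1/3 or 1/3 = 1/3
((x_1 and x_1) and x_1) and (x_1 or x_1) = 1/3 and 1/3 = 1/3
not x_1 = not 1/3 = 2/3
not x_1 = not 1/3 = 2/3
not x_1 or x_1 = 2/3 or 1/3 = 2/3
not x_1 and (not x_1 or x_1) = 2/3 and 2/3 = 2/3
(((x_1 and x_1) and x_1) and (x_1 or x_1)) or (not x_1 and (not x_1 or x_1)) = 1/3 or 2/3 = 2/3
No assignment yields a value below 2/3, so this is the minimum.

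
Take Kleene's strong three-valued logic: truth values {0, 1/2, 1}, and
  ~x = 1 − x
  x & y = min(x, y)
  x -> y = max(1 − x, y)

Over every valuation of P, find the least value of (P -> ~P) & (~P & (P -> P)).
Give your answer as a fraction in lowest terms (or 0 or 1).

0

Take P = 1:
~P = ~1 = 0
P -> ~P = 1 -> 0 = 0
~P = ~1 = 0
P -> P = 1 -> 1 = 1
~P & (P -> P) = 0 & 1 = 0
(P -> ~P) & (~P & (P -> P)) = 0 & 0 = 0
No assignment yields a value below 0, so this is the minimum.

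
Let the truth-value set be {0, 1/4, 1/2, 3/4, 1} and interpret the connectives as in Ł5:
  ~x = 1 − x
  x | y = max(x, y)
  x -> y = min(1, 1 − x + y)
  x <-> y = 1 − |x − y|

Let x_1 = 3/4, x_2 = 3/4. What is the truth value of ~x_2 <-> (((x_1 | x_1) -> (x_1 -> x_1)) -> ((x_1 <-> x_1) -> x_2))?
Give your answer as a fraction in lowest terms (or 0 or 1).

1/2

~x_2 = ~3/4 = 1/4
x_1 | x_1 = 3/4 | 3/4 = 3/4
x_1 -> x_1 = 3/4 -> 3/4 = 1
(x_1 | x_1) -> (x_1 -> x_1) = 3/4 -> 1 = 1
x_1 <-> x_1 = 3/4 <-> 3/4 = 1
(x_1 <-> x_1) -> x_2 = 1 -> 3/4 = 3/4
((x_1 | x_1) -> (x_1 -> x_1)) -> ((x_1 <-> x_1) -> x_2) = 1 -> 3/4 = 3/4
~x_2 <-> (((x_1 | x_1) -> (x_1 -> x_1)) -> ((x_1 <-> x_1) -> x_2)) = 1/4 <-> 3/4 = 1/2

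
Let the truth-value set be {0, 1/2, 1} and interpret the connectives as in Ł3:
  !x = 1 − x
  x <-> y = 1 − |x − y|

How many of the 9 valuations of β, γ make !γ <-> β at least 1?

3

β = 0, γ = 0 ↦ 0  <
β = 0, γ = 1/2 ↦ 1/2  <
β = 0, γ = 1 ↦ 1  ≥
β = 1/2, γ = 0 ↦ 1/2  <
β = 1/2, γ = 1/2 ↦ 1  ≥
β = 1/2, γ = 1 ↦ 1/2  <
β = 1, γ = 0 ↦ 1  ≥
β = 1, γ = 1/2 ↦ 1/2  <
β = 1, γ = 1 ↦ 0  <
So 3 of the 9 assignments meet the threshold.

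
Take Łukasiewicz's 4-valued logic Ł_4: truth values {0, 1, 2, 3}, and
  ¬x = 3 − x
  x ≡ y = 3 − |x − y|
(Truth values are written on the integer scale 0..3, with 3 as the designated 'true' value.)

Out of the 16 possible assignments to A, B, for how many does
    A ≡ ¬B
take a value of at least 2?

A = 0, B = 0 ↦ 0  <
A = 0, B = 1 ↦ 1  <
A = 0, B = 2 ↦ 2  ≥
A = 0, B = 3 ↦ 3  ≥
A = 1, B = 0 ↦ 1  <
A = 1, B = 1 ↦ 2  ≥
A = 1, B = 2 ↦ 3  ≥
A = 1, B = 3 ↦ 2  ≥
A = 2, B = 0 ↦ 2  ≥
A = 2, B = 1 ↦ 3  ≥
A = 2, B = 2 ↦ 2  ≥
A = 2, B = 3 ↦ 1  <
A = 3, B = 0 ↦ 3  ≥
A = 3, B = 1 ↦ 2  ≥
A = 3, B = 2 ↦ 1  <
A = 3, B = 3 ↦ 0  <
So 10 of the 16 assignments meet the threshold.

10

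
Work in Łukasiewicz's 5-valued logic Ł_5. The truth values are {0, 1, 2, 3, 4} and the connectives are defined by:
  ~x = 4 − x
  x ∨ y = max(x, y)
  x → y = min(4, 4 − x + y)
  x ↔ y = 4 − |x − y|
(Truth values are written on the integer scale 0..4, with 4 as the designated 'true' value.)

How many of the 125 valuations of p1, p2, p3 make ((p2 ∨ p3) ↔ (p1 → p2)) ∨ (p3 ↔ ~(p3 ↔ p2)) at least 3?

118

value 4: 75 assignments (counts)
value 3: 43 assignments (counts)
value 2: 7 assignments
So 118 of the 125 assignments meet the threshold.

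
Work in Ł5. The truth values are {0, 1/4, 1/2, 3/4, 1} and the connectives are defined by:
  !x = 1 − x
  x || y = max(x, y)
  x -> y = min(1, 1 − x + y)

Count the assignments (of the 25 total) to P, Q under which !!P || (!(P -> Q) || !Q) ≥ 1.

9

value 1: 9 assignments (counts)
value 3/4: 7 assignments
value 1/2: 5 assignments
value 1/4: 3 assignments
value 0: 1 assignment
So 9 of the 25 assignments meet the threshold.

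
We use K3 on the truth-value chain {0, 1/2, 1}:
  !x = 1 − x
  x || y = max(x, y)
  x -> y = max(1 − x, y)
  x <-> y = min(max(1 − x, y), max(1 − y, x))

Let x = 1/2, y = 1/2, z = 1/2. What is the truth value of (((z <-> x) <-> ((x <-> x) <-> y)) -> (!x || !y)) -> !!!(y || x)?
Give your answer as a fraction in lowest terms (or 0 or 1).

1/2

z <-> x = 1/2 <-> 1/2 = 1/2
x <-> x = 1/2 <-> 1/2 = 1/2
(x <-> x) <-> y = 1/2 <-> 1/2 = 1/2
(z <-> x) <-> ((x <-> x) <-> y) = 1/2 <-> 1/2 = 1/2
!x = !1/2 = 1/2
!y = !1/2 = 1/2
!x || !y = 1/2 || 1/2 = 1/2
((z <-> x) <-> ((x <-> x) <-> y)) -> (!x || !y) = 1/2 -> 1/2 = 1/2
y || x = 1/2 || 1/2 = 1/2
!(y || x) = !1/2 = 1/2
!!(y || x) = !1/2 = 1/2
!!!(y || x) = !1/2 = 1/2
(((z <-> x) <-> ((x <-> x) <-> y)) -> (!x || !y)) -> !!!(y || x) = 1/2 -> 1/2 = 1/2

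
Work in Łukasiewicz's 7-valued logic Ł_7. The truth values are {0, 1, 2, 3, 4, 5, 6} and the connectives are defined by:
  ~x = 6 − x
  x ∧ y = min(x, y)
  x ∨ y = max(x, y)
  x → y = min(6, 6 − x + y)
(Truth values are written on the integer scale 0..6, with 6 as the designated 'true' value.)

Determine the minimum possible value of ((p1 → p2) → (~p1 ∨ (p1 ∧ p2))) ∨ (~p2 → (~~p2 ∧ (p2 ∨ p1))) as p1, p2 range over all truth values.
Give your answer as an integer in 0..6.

4

Take p1 = 2, p2 = 2:
p1 → p2 = 2 → 2 = 6
~p1 = ~2 = 4
p1 ∧ p2 = 2 ∧ 2 = 2
~p1 ∨ (p1 ∧ p2) = 4 ∨ 2 = 4
(p1 → p2) → (~p1 ∨ (p1 ∧ p2)) = 6 → 4 = 4
~p2 = ~2 = 4
~p2 = ~2 = 4
~~p2 = ~4 = 2
p2 ∨ p1 = 2 ∨ 2 = 2
~~p2 ∧ (p2 ∨ p1) = 2 ∧ 2 = 2
~p2 → (~~p2 ∧ (p2 ∨ p1)) = 4 → 2 = 4
((p1 → p2) → (~p1 ∨ (p1 ∧ p2))) ∨ (~p2 → (~~p2 ∧ (p2 ∨ p1))) = 4 ∨ 4 = 4
No assignment yields a value below 4, so this is the minimum.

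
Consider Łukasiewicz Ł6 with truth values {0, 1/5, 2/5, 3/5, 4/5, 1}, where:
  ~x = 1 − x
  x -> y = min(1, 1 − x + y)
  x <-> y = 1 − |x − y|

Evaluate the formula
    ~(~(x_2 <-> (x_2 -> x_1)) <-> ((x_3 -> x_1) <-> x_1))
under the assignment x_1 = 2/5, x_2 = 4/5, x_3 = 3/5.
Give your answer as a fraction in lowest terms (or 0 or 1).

x_2 -> x_1 = 4/5 -> 2/5 = 3/5
x_2 <-> (x_2 -> x_1) = 4/5 <-> 3/5 = 4/5
~(x_2 <-> (x_2 -> x_1)) = ~4/5 = 1/5
x_3 -> x_1 = 3/5 -> 2/5 = 4/5
(x_3 -> x_1) <-> x_1 = 4/5 <-> 2/5 = 3/5
~(x_2 <-> (x_2 -> x_1)) <-> ((x_3 -> x_1) <-> x_1) = 1/5 <-> 3/5 = 3/5
~(~(x_2 <-> (x_2 -> x_1)) <-> ((x_3 -> x_1) <-> x_1)) = ~3/5 = 2/5

2/5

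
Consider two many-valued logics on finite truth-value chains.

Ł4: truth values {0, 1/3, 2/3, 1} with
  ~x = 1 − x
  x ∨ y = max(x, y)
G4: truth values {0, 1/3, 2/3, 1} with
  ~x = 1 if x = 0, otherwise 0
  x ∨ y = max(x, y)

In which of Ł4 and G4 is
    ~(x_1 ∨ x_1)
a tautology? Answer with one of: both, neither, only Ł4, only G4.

In Ł4: at x_1 = 1/3 the value is 2/3 — not a tautology.
In G4: at x_1 = 1/3 the value is 0 — not a tautology.

neither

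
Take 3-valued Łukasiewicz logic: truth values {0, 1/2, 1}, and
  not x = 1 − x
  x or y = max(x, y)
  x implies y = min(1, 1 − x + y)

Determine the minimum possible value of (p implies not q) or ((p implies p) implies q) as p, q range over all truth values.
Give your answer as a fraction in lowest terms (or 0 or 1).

Take p = 1, q = 1/2:
not q = not 1/2 = 1/2
p implies not q = 1 implies 1/2 = 1/2
p implies p = 1 implies 1 = 1
(p implies p) implies q = 1 implies 1/2 = 1/2
(p implies not q) or ((p implies p) implies q) = 1/2 or 1/2 = 1/2
No assignment yields a value below 1/2, so this is the minimum.

1/2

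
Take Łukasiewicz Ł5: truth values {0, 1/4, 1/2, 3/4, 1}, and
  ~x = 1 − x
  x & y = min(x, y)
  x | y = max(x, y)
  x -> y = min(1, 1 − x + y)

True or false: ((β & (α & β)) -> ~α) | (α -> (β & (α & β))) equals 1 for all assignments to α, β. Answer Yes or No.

No

Counterexample: take α = 3/4, β = 1/2.
α & β = 3/4 & 1/2 = 1/2
β & (α & β) = 1/2 & 1/2 = 1/2
~α = ~3/4 = 1/4
(β & (α & β)) -> ~α = 1/2 -> 1/4 = 3/4
α & β = 3/4 & 1/2 = 1/2
β & (α & β) = 1/2 & 1/2 = 1/2
α -> (β & (α & β)) = 3/4 -> 1/2 = 3/4
((β & (α & β)) -> ~α) | (α -> (β & (α & β))) = 3/4 | 3/4 = 3/4
This gives 3/4 ≠ 1.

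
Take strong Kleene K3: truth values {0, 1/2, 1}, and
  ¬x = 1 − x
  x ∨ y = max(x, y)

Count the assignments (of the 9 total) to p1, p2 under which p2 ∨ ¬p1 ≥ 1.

5

p1 = 0, p2 = 0 ↦ 1  ≥
p1 = 0, p2 = 1/2 ↦ 1  ≥
p1 = 0, p2 = 1 ↦ 1  ≥
p1 = 1/2, p2 = 0 ↦ 1/2  <
p1 = 1/2, p2 = 1/2 ↦ 1/2  <
p1 = 1/2, p2 = 1 ↦ 1  ≥
p1 = 1, p2 = 0 ↦ 0  <
p1 = 1, p2 = 1/2 ↦ 1/2  <
p1 = 1, p2 = 1 ↦ 1  ≥
So 5 of the 9 assignments meet the threshold.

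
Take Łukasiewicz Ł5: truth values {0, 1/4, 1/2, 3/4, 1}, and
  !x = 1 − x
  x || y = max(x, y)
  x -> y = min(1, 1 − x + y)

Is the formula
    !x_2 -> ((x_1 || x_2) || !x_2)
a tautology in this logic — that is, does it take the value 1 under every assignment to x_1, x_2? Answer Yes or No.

Yes

At x_1 = 3/4, x_2 = 1, for instance:
!x_2 = !1 = 0
x_1 || x_2 = 3/4 || 1 = 1
(x_1 || x_2) || !x_2 = 1 || 0 = 1
!x_2 -> ((x_1 || x_2) || !x_2) = 0 -> 1 = 1
and checking the remaining 24 assignments likewise gives ≥ 1 in every case.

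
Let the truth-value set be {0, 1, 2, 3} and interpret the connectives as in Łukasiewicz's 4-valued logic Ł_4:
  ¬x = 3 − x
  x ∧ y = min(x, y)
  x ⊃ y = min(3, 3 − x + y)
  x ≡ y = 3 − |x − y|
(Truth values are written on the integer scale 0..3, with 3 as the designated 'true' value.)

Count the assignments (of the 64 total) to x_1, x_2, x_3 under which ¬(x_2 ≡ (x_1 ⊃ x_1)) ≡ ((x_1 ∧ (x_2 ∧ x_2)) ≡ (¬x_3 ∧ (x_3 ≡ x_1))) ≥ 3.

20

value 3: 20 assignments (counts)
value 2: 26 assignments
value 1: 14 assignments
value 0: 4 assignments
So 20 of the 64 assignments meet the threshold.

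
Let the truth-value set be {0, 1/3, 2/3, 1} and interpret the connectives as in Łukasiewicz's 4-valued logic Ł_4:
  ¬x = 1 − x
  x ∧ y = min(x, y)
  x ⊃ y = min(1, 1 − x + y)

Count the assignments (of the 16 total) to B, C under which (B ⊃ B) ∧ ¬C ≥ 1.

4

B = 0, C = 0 ↦ 1  ≥
B = 0, C = 1/3 ↦ 2/3  <
B = 0, C = 2/3 ↦ 1/3  <
B = 0, C = 1 ↦ 0  <
B = 1/3, C = 0 ↦ 1  ≥
B = 1/3, C = 1/3 ↦ 2/3  <
B = 1/3, C = 2/3 ↦ 1/3  <
B = 1/3, C = 1 ↦ 0  <
B = 2/3, C = 0 ↦ 1  ≥
B = 2/3, C = 1/3 ↦ 2/3  <
B = 2/3, C = 2/3 ↦ 1/3  <
B = 2/3, C = 1 ↦ 0  <
B = 1, C = 0 ↦ 1  ≥
B = 1, C = 1/3 ↦ 2/3  <
B = 1, C = 2/3 ↦ 1/3  <
B = 1, C = 1 ↦ 0  <
So 4 of the 16 assignments meet the threshold.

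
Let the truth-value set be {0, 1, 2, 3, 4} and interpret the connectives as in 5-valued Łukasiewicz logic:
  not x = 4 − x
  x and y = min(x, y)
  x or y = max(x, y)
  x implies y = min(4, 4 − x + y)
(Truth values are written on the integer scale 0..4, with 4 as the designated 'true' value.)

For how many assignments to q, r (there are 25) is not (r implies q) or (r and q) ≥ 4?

value 4: 2 assignments (counts)
value 3: 5 assignments
value 2: 7 assignments
value 1: 6 assignments
value 0: 5 assignments
So 2 of the 25 assignments meet the threshold.

2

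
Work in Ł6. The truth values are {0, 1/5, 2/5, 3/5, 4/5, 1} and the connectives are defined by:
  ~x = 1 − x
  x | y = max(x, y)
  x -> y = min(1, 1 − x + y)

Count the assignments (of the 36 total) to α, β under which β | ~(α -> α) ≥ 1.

6

value 1: 6 assignments (counts)
value 4/5: 6 assignments
value 3/5: 6 assignments
value 2/5: 6 assignments
value 1/5: 6 assignments
value 0: 6 assignments
So 6 of the 36 assignments meet the threshold.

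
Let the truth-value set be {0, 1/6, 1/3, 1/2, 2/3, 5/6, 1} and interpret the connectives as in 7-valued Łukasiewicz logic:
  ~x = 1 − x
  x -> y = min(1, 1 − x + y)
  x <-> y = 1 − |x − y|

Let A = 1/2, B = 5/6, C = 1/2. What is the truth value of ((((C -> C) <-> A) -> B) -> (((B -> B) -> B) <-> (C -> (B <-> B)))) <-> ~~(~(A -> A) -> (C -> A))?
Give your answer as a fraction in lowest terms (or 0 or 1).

C -> C = 1/2 -> 1/2 = 1
(C -> C) <-> A = 1 <-> 1/2 = 1/2
((C -> C) <-> A) -> B = 1/2 -> 5/6 = 1
B -> B = 5/6 -> 5/6 = 1
(B -> B) -> B = 1 -> 5/6 = 5/6
B <-> B = 5/6 <-> 5/6 = 1
C -> (B <-> B) = 1/2 -> 1 = 1
((B -> B) -> B) <-> (C -> (B <-> B)) = 5/6 <-> 1 = 5/6
(((C -> C) <-> A) -> B) -> (((B -> B) -> B) <-> (C -> (B <-> B))) = 1 -> 5/6 = 5/6
A -> A = 1/2 -> 1/2 = 1
~(A -> A) = ~1 = 0
C -> A = 1/2 -> 1/2 = 1
~(A -> A) -> (C -> A) = 0 -> 1 = 1
~(~(A -> A) -> (C -> A)) = ~1 = 0
~~(~(A -> A) -> (C -> A)) = ~0 = 1
((((C -> C) <-> A) -> B) -> (((B -> B) -> B) <-> (C -> (B <-> B)))) <-> ~~(~(A -> A) -> (C -> A)) = 5/6 <-> 1 = 5/6

5/6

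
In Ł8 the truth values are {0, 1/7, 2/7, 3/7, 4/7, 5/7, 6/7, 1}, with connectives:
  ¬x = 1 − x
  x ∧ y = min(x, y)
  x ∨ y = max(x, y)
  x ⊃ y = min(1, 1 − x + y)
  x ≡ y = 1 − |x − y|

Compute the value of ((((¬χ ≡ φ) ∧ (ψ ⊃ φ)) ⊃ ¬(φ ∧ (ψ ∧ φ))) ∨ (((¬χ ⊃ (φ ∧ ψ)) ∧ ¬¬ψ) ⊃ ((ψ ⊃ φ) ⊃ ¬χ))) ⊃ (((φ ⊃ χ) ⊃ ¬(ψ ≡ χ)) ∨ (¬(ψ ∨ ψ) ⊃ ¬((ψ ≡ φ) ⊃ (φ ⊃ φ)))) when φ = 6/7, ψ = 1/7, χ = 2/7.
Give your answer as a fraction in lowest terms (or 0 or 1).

5/7

¬χ = ¬2/7 = 5/7
¬χ ≡ φ = 5/7 ≡ 6/7 = 6/7
ψ ⊃ φ = 1/7 ⊃ 6/7 = 1
(¬χ ≡ φ) ∧ (ψ ⊃ φ) = 6/7 ∧ 1 = 6/7
ψ ∧ φ = 1/7 ∧ 6/7 = 1/7
φ ∧ (ψ ∧ φ) = 6/7 ∧ 1/7 = 1/7
¬(φ ∧ (ψ ∧ φ)) = ¬1/7 = 6/7
((¬χ ≡ φ) ∧ (ψ ⊃ φ)) ⊃ ¬(φ ∧ (ψ ∧ φ)) = 6/7 ⊃ 6/7 = 1
¬χ = ¬2/7 = 5/7
φ ∧ ψ = 6/7 ∧ 1/7 = 1/7
¬χ ⊃ (φ ∧ ψ) = 5/7 ⊃ 1/7 = 3/7
¬ψ = ¬1/7 = 6/7
¬¬ψ = ¬6/7 = 1/7
(¬χ ⊃ (φ ∧ ψ)) ∧ ¬¬ψ = 3/7 ∧ 1/7 = 1/7
ψ ⊃ φ = 1/7 ⊃ 6/7 = 1
¬χ = ¬2/7 = 5/7
(ψ ⊃ φ) ⊃ ¬χ = 1 ⊃ 5/7 = 5/7
((¬χ ⊃ (φ ∧ ψ)) ∧ ¬¬ψ) ⊃ ((ψ ⊃ φ) ⊃ ¬χ) = 1/7 ⊃ 5/7 = 1
(((¬χ ≡ φ) ∧ (ψ ⊃ φ)) ⊃ ¬(φ ∧ (ψ ∧ φ))) ∨ (((¬χ ⊃ (φ ∧ ψ)) ∧ ¬¬ψ) ⊃ ((ψ ⊃ φ) ⊃ ¬χ)) = 1 ∨ 1 = 1
φ ⊃ χ = 6/7 ⊃ 2/7 = 3/7
ψ ≡ χ = 1/7 ≡ 2/7 = 6/7
¬(ψ ≡ χ) = ¬6/7 = 1/7
(φ ⊃ χ) ⊃ ¬(ψ ≡ χ) = 3/7 ⊃ 1/7 = 5/7
ψ ∨ ψ = 1/7 ∨ 1/7 = 1/7
¬(ψ ∨ ψ) = ¬1/7 = 6/7
ψ ≡ φ = 1/7 ≡ 6/7 = 2/7
φ ⊃ φ = 6/7 ⊃ 6/7 = 1
(ψ ≡ φ) ⊃ (φ ⊃ φ) = 2/7 ⊃ 1 = 1
¬((ψ ≡ φ) ⊃ (φ ⊃ φ)) = ¬1 = 0
¬(ψ ∨ ψ) ⊃ ¬((ψ ≡ φ) ⊃ (φ ⊃ φ)) = 6/7 ⊃ 0 = 1/7
((φ ⊃ χ) ⊃ ¬(ψ ≡ χ)) ∨ (¬(ψ ∨ ψ) ⊃ ¬((ψ ≡ φ) ⊃ (φ ⊃ φ))) = 5/7 ∨ 1/7 = 5/7
((((¬χ ≡ φ) ∧ (ψ ⊃ φ)) ⊃ ¬(φ ∧ (ψ ∧ φ))) ∨ (((¬χ ⊃ (φ ∧ ψ)) ∧ ¬¬ψ) ⊃ ((ψ ⊃ φ) ⊃ ¬χ))) ⊃ (((φ ⊃ χ) ⊃ ¬(ψ ≡ χ)) ∨ (¬(ψ ∨ ψ) ⊃ ¬((ψ ≡ φ) ⊃ (φ ⊃ φ)))) = 1 ⊃ 5/7 = 5/7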